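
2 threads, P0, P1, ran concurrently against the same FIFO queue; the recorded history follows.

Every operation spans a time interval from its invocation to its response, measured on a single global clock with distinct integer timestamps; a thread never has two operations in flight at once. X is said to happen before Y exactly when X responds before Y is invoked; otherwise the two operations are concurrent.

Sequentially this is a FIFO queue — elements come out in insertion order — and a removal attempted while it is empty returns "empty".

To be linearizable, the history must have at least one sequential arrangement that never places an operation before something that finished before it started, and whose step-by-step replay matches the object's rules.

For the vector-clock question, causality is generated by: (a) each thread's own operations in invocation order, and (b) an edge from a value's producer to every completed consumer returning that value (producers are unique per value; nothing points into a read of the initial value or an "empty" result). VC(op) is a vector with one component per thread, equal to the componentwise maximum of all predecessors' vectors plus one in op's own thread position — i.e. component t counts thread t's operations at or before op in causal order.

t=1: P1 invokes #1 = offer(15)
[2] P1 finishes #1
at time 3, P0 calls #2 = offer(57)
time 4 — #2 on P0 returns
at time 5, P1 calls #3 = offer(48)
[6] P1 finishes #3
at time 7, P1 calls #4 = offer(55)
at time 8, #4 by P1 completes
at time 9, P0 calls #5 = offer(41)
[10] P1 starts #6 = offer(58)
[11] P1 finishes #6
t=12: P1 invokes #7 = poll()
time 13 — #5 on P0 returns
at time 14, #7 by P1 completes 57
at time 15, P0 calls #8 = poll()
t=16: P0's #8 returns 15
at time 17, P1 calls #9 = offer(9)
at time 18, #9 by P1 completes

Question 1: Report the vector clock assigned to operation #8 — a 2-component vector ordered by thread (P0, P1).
Answer: (3, 1)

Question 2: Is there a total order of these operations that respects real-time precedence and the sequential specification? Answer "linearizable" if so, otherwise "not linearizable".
not linearizable

cut after 13 events: linearizable; cut after 14 events (#7 responds, time 14): not linearizable
7 completed operations, 3 real-time-consistent orders — every FIFO queue replay fails
for example #1, #2, #3, #4, #5, #6, #7 fails at step 7: #7 poll() → 57 is not legal there
for example #1, #2, #3, #4, #6, #5, #7 fails at step 7: #7 poll() → 57 is not legal there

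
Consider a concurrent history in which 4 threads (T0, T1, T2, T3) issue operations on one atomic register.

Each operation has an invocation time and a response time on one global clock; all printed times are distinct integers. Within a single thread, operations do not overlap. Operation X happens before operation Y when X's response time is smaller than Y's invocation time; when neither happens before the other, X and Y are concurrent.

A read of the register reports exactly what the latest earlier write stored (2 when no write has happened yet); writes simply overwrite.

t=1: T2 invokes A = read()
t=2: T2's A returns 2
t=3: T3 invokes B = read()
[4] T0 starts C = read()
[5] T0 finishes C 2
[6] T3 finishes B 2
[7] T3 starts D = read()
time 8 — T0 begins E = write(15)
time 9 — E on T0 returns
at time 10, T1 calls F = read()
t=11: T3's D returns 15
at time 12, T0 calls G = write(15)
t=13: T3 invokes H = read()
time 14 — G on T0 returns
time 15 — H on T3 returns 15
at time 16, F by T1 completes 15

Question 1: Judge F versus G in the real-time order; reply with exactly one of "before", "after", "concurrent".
concurrent

F spans [10,16], G spans [12,14]
the intervals overlap in both directions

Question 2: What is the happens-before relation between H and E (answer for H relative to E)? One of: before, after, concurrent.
after

H spans [13,15], E spans [8,9]
resp(E)=9 < inv(H)=13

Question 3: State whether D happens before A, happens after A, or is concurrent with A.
after

D spans [7,11], A spans [1,2]
resp(A)=2 < inv(D)=7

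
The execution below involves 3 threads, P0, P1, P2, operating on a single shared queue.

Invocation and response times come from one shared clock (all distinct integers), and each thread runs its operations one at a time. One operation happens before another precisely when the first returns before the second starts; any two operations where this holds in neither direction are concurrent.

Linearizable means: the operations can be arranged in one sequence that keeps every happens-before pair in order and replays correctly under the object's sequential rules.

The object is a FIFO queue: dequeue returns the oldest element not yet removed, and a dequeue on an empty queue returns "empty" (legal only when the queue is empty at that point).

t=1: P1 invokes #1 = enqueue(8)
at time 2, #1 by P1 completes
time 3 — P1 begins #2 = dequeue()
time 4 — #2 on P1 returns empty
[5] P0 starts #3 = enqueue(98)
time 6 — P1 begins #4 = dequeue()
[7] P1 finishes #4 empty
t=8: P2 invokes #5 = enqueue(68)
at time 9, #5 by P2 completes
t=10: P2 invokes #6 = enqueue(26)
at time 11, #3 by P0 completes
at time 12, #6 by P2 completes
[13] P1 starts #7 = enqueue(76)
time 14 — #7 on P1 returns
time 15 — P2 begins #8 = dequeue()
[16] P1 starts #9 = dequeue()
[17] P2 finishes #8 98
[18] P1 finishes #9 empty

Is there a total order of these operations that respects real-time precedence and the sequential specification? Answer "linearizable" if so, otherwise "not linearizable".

prefix check: 1..3 passes, 1..4 fails once #2's time-4 response joins
one real-time candidate order over the 2 completed operations — the queue replay rejects it
take #1, #2: step 2 already fails, because #2 dequeue() → empty cannot occur there

not linearizable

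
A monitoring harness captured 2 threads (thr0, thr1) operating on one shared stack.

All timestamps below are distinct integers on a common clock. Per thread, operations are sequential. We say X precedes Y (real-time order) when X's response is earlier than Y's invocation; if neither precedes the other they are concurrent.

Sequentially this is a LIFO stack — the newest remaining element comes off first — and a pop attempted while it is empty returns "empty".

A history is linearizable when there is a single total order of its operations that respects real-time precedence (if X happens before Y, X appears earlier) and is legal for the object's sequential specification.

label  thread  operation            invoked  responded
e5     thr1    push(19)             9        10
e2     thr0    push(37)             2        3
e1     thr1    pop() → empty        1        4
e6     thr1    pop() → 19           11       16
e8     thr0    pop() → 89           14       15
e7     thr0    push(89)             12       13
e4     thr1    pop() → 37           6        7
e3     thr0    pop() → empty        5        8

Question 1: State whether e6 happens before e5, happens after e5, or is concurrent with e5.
Answer: after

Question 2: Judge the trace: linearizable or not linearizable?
a witness: e1, e2, e4, e3, e5, e6, e7, e8
1. e1 pop() → empty, leaving stack <>
2. e2 push(37), leaving stack <37>
3. e4 pop() → 37, leaving stack <>
4. e3 pop() → empty, leaving stack <>
5. e5 push(19), leaving stack <19>
6. e6 pop() → 19, leaving stack <>
7. e7 push(89), leaving stack <89>
8. e8 pop() → 89, leaving stack <>

linearizable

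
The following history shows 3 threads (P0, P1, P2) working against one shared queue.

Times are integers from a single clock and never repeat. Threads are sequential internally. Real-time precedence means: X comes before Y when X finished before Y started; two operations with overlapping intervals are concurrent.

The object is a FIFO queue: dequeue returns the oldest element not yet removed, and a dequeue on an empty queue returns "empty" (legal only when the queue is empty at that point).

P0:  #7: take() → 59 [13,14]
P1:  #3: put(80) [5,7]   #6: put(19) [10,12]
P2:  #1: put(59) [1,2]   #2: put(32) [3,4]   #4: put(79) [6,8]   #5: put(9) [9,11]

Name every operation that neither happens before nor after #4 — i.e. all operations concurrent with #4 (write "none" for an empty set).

#3

#4 spans [6,8]; an op avoiding the whole window 6..8 is ordered, any other is concurrent
#1 [1,2]: before
#2 [3,4]: before
#3 [5,7]: concurrent
#5 [9,11]: after
#6 [10,12]: after
#7 [13,14]: after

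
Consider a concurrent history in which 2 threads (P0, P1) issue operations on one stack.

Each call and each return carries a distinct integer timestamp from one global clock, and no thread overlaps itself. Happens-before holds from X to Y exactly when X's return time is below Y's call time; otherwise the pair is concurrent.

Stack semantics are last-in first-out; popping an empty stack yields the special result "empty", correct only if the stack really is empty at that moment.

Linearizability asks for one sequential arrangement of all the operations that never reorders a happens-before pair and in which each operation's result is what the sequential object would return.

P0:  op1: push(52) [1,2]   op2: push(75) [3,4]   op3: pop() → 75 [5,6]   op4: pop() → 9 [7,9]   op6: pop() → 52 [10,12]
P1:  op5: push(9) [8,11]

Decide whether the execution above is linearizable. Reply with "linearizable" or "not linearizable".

witness order: op1, op2, op3, op5, op4, op6
after step 1 (op1 push(52)): stack <52>
after step 2 (op2 push(75)): stack <52,75>
after step 3 (op3 pop() → 75): stack <52>
after step 4 (op5 push(9)): stack <52,9>
after step 5 (op4 pop() → 9): stack <52>
after step 6 (op6 pop() → 52): stack <>

linearizable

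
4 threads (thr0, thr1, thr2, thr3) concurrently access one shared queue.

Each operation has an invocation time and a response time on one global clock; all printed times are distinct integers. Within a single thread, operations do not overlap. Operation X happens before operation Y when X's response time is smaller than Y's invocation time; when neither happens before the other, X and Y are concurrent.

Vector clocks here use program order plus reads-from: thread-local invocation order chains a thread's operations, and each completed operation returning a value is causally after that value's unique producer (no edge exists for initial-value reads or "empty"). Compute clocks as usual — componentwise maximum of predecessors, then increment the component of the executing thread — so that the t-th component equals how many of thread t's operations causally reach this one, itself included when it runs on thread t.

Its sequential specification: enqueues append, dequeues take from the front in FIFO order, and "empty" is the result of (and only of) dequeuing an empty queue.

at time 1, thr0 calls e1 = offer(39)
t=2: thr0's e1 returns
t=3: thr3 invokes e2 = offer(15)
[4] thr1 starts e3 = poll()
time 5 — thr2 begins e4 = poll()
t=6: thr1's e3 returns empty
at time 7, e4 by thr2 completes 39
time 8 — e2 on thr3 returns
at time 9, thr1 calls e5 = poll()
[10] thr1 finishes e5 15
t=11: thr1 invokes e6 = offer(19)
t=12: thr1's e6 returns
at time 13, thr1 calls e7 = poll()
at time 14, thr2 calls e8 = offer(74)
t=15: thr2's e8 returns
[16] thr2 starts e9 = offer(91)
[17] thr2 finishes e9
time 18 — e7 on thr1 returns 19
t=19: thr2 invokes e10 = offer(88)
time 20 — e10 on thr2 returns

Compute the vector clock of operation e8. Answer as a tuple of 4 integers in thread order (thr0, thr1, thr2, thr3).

e2, invoked 3, has no incoming edges; only thr3's bump applies → (0, 0, 0, 1)
e3, invoked 4, has no incoming edges; only thr1's bump applies → (0, 1, 0, 0)
e1, invoked 1, has no incoming edges; only thr0's bump applies → (1, 0, 0, 0)
from VC(e1)=(1, 0, 0, 0), e4 (invoked 5) maxes components and bumps thr2 → (1, 0, 1, 0)
from VC(e2)=(0, 0, 0, 1), VC(e3)=(0, 1, 0, 0), e5 (invoked 9) maxes components and bumps thr1 → (0, 2, 0, 1)
from VC(e4)=(1, 0, 1, 0), e8 (invoked 14) maxes components and bumps thr2 → (1, 0, 2, 0)
from VC(e5)=(0, 2, 0, 1), e6 (invoked 11) maxes components and bumps thr1 → (0, 3, 0, 1)
from VC(e8)=(1, 0, 2, 0), e9 (invoked 16) maxes components and bumps thr2 → (1, 0, 3, 0)
from VC(e6)=(0, 3, 0, 1), e7 (invoked 13) maxes components and bumps thr1 → (0, 4, 0, 1)
from VC(e9)=(1, 0, 3, 0), e10 (invoked 19) maxes components and bumps thr2 → (1, 0, 4, 0)
target: VC(e8) = (1, 0, 2, 0)

(1, 0, 2, 0)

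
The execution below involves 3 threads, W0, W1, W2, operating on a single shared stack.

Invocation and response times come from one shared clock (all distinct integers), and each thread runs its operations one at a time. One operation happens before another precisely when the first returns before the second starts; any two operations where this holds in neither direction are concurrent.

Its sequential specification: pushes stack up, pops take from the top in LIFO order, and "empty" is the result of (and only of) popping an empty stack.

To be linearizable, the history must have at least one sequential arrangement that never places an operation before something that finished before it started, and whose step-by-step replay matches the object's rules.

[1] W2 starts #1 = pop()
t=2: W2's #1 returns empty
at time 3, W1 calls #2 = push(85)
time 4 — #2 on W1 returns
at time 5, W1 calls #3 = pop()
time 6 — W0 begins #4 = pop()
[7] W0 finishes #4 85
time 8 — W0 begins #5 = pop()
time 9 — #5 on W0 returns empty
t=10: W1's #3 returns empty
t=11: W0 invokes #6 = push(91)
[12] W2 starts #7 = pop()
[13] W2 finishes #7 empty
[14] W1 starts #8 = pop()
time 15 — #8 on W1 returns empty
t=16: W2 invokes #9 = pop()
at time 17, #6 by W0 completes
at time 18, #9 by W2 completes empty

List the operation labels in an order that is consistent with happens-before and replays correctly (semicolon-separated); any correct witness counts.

#1; #2; #4; #3; #5; #7; #8; #9; #6

1. #1 pop() → empty, leaving stack <>
2. #2 push(85), leaving stack <85>
3. #4 pop() → 85, leaving stack <>
4. #3 pop() → empty, leaving stack <>
5. #5 pop() → empty, leaving stack <>
6. #7 pop() → empty, leaving stack <>
7. #8 pop() → empty, leaving stack <>
8. #9 pop() → empty, leaving stack <>
9. #6 push(91), leaving stack <91>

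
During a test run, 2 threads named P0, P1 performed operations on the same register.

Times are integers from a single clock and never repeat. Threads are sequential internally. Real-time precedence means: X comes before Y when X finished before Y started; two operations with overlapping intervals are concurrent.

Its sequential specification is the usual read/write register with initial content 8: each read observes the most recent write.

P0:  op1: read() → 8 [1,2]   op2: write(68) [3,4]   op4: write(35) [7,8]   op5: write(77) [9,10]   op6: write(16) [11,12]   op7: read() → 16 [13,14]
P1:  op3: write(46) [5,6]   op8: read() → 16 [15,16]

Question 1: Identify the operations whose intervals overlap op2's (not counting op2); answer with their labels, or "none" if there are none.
none

concurrent with op2 ([3,4]): every op whose interval crosses 3..4
op1 [1,2]: before
op3 [5,6]: after
op4 [7,8]: after
op5 [9,10]: after
op6 [11,12]: after
op7 [13,14]: after
op8 [15,16]: after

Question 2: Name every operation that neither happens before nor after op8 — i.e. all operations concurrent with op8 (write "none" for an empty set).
none

op8 spans [15,16]: anything still running between times 15 and 16 counts as concurrent
op1 [1,2]: before
op2 [3,4]: before
op3 [5,6]: before
op4 [7,8]: before
op5 [9,10]: before
op6 [11,12]: before
op7 [13,14]: before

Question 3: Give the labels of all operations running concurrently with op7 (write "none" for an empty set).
none

op7 runs from 13 to 14; window-overlapping ops are concurrent
op1 [1,2]: before
op2 [3,4]: before
op3 [5,6]: before
op4 [7,8]: before
op5 [9,10]: before
op6 [11,12]: before
op8 [15,16]: after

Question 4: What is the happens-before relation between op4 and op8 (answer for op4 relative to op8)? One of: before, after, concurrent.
before

op4 spans [7,8], op8 spans [15,16]
resp(op4)=8 < inv(op8)=15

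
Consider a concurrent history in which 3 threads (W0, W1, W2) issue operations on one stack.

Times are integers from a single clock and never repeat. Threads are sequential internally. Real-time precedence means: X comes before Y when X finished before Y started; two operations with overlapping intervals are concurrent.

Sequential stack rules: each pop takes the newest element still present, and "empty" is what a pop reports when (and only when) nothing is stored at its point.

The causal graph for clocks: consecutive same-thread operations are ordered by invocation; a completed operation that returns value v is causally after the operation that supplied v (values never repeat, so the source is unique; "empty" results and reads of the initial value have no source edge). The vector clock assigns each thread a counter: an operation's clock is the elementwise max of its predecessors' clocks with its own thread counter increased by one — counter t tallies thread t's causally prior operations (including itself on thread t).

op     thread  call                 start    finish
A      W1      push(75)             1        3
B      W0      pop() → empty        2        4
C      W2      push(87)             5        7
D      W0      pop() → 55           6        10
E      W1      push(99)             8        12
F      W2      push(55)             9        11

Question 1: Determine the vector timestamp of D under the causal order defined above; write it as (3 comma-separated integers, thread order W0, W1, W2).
C, invoked 5, has no incoming edges; only W2's bump applies → (0, 0, 1)
A, invoked 1, has no incoming edges; only W1's bump applies → (0, 1, 0)
B, invoked 2, has no incoming edges; only W0's bump applies → (1, 0, 0)
VC(F, invoked at 9): max of VC(C)=(0, 0, 1), then +1 on thread W2 → (0, 0, 2)
VC(E, invoked at 8): max of VC(A)=(0, 1, 0), then +1 on thread W1 → (0, 2, 0)
VC(D, invoked at 6): max of VC(B)=(1, 0, 0), VC(F)=(0, 0, 2), then +1 on thread W0 → (2, 0, 2)
target: VC(D) = (2, 0, 2)

(2, 0, 2)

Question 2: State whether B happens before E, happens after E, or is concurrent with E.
B spans [2,4], E spans [8,12]
resp(B)=4 < inv(E)=8

before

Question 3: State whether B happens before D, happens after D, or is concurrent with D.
B spans [2,4], D spans [6,10]
resp(B)=4 < inv(D)=6

before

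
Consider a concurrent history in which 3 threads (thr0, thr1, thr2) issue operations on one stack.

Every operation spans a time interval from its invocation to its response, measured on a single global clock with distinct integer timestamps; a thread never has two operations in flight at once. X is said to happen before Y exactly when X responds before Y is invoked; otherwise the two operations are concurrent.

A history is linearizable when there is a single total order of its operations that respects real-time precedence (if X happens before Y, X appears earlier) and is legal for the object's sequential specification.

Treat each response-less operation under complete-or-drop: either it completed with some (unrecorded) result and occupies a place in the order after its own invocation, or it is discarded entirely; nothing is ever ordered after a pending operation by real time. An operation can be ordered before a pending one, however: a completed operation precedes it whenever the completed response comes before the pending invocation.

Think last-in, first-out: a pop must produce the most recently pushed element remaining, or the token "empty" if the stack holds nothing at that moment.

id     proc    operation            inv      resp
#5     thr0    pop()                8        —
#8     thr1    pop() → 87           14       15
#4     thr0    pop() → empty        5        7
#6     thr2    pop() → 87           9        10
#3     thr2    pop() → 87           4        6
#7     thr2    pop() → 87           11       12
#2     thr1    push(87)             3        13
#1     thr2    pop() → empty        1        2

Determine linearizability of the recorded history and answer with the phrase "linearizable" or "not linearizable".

not linearizable

through event 9 a valid linearization exists; event 10 (#6 responding at time 10) ends that
every one of the 2 real-time-consistent orders over 4 completed stack ops fails the sequential spec
including or dropping the 2 pending operations (#2, #5) in any combination fails
take #1, #3, #4, #6 (pending dropped): step 2 already fails, because #3 pop() → 87 cannot occur there
take #1, #4, #3, #6 (pending dropped): step 3 already fails, because #3 pop() → 87 cannot occur there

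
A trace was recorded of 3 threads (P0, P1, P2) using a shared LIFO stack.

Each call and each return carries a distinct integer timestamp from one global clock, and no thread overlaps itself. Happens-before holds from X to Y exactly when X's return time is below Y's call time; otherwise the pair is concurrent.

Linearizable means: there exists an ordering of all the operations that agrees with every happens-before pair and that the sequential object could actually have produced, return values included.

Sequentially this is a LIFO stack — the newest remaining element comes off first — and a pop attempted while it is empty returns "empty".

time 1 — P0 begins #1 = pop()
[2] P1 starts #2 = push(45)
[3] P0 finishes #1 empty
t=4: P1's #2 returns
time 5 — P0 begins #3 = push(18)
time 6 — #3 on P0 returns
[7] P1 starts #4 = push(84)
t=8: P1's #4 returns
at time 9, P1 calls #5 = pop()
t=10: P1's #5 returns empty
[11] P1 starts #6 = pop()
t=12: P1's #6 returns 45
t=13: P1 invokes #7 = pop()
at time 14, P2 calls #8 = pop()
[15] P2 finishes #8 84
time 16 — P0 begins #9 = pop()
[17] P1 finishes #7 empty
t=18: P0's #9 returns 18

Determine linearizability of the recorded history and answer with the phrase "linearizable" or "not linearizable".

not linearizable

cut after 9 events: linearizable; cut after 10 events (#5 responds, time 10): not linearizable
every one of the 2 real-time-consistent orders over 5 completed LIFO stack ops fails the sequential spec
one such order, #1, #2, #3, #4, #5, breaks at step 5 where #5 pop() → empty is illegal
one such order, #2, #1, #3, #4, #5, breaks at step 2 where #1 pop() → empty is illegal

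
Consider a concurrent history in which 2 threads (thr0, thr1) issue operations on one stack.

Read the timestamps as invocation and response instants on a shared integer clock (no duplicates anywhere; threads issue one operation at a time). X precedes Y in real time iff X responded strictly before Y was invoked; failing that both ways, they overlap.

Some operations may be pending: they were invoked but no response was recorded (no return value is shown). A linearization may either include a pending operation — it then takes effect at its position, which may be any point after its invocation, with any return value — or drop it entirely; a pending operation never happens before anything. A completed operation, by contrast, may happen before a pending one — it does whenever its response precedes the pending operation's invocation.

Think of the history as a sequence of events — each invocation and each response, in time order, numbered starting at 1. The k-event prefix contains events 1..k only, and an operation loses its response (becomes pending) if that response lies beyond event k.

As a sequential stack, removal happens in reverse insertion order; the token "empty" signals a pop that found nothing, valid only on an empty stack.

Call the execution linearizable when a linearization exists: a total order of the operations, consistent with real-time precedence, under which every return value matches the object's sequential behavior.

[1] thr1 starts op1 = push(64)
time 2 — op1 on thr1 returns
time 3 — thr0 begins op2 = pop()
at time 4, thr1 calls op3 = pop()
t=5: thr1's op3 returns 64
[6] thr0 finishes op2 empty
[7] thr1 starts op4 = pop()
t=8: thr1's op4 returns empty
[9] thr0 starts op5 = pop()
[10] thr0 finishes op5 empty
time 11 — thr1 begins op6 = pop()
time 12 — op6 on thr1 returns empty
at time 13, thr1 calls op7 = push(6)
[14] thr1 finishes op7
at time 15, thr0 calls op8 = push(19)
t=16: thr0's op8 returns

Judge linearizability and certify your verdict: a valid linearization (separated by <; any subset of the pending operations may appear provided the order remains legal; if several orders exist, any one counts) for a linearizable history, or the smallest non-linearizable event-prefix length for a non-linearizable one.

linearizable — witness: op1 < op3 < op2 < op4 < op5 < op6 < op7 < op8

1. op1 push(64), leaving stack <64>
2. op3 pop() → 64, leaving stack <>
3. op2 pop() → empty, leaving stack <>
4. op4 pop() → empty, leaving stack <>
5. op5 pop() → empty, leaving stack <>
6. op6 pop() → empty, leaving stack <>
7. op7 push(6), leaving stack <6>
8. op8 push(19), leaving stack <6,19>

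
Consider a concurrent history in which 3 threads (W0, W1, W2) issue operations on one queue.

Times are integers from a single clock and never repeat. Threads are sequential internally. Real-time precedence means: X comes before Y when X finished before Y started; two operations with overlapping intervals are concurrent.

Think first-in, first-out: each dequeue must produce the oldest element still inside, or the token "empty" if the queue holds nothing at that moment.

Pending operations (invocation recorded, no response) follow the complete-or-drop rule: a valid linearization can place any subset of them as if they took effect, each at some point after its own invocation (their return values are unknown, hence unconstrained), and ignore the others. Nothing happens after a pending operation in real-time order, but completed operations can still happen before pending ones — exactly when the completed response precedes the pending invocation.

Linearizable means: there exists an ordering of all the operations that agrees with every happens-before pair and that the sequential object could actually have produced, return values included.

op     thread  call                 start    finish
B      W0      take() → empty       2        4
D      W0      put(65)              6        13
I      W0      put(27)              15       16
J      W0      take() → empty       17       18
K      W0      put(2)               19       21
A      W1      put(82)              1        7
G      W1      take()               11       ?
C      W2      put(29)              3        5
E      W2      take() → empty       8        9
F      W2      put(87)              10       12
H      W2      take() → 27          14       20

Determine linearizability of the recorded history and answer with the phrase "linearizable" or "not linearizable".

not linearizable

events 1..8 are fine; event 9 — the response of E at time 9 — makes the prefix non-linearizable
checked exhaustively: 6 real-time-consistent orders of 4 completed operations, zero legal queue replays
completion choices over the 1 pending operation (D) were checked; none helps
e.g. A, B, C, E (pending dropped): illegal at step 2, since B take() → empty cannot apply there
e.g. A, C, B, E (pending dropped): illegal at step 3, since B take() → empty cannot apply there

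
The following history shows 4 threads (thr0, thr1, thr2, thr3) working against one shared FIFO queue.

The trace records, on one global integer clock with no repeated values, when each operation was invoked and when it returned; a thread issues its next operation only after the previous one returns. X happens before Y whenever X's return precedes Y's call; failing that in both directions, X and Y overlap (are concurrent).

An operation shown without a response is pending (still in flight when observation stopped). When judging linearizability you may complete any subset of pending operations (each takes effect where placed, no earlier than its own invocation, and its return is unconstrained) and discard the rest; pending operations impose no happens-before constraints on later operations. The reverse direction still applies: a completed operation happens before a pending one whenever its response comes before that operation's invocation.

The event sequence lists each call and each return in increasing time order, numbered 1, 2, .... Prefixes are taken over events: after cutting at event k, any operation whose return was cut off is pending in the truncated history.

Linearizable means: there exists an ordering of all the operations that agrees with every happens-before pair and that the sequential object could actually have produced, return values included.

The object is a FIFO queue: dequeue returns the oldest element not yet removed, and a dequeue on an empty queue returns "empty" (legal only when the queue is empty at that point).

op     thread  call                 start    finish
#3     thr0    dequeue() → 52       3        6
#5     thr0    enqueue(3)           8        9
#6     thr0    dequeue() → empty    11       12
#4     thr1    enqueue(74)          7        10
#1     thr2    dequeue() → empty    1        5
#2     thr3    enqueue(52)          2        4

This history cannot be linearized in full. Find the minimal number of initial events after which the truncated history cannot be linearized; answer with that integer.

events 1..11 are linearizable; a witness order is #1, #2, #3, #4, #5:
step 1: #1 dequeue() → empty — queue <>
step 2: #2 enqueue(52) — queue <52>
step 3: #3 dequeue() → 52 — queue <>
step 4: #4 enqueue(74) — queue <74>
step 5: #5 enqueue(3) — queue <74,3>
with event 12 included (#6 responding at time 12), all real-time-consistent orders fail
take #1, #2, #3, #4, #5, #6: step 6 already fails, because #6 dequeue() → empty cannot occur there
take #1, #2, #3, #5, #4, #6: step 6 already fails, because #6 dequeue() → empty cannot occur there

12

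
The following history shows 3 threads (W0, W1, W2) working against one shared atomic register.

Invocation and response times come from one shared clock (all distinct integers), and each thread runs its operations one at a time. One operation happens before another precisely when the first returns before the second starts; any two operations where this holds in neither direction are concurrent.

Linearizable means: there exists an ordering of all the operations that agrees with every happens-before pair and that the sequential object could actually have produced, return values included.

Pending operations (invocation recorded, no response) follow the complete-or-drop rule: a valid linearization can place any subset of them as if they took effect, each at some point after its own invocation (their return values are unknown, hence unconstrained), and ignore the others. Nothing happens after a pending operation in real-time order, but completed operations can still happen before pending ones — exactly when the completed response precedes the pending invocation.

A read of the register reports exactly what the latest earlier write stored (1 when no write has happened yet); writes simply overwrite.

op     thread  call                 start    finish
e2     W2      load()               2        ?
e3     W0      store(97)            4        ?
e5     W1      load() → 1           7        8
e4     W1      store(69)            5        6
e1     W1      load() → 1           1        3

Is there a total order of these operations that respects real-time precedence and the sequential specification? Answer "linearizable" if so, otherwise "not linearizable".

already the first 8 events (up to e5's response at time 8) admit no linearization; the first 7 still do
exhaustive check: the 3 completed atomic register ops admit one real-time order; illegal
including or dropping the 2 pending operations (e2, e3) in any combination fails
sample order e1, e4, e5 (pending dropped) stalls at step 3 — e5 load() → 1 has no legal effect

not linearizable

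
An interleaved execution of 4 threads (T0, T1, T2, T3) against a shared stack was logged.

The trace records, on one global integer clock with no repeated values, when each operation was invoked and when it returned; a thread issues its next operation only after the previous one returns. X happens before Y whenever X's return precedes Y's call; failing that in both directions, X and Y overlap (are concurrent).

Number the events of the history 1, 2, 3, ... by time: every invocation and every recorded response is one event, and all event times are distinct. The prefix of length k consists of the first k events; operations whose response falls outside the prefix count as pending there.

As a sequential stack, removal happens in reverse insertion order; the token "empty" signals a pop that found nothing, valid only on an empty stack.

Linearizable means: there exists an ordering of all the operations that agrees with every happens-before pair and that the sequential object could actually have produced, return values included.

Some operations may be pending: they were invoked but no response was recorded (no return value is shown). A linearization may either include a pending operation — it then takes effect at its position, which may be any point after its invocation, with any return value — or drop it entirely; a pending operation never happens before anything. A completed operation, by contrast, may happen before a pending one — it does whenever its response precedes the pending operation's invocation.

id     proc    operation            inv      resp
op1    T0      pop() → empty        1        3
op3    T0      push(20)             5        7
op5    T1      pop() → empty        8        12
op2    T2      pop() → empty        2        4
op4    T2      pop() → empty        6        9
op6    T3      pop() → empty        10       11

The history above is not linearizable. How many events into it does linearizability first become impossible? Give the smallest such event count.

events 1..11 are linearizable; a witness order is op1, op2, op3, op5, op4, op6:
1. op1 pop() → empty, leaving stack <>
2. op2 pop() → empty, leaving stack <>
3. op3 push(20), leaving stack <20>
4. op5 pop() (pending, included), leaving stack <>
5. op4 pop() → empty, leaving stack <>
6. op6 pop() → empty, leaving stack <>
once event 12 joins (op5's response, time 12), exhaustive search finds no witness
e.g. op1, op2, op3, op4, op5, op6: illegal at step 4, since op4 pop() → empty cannot apply there
e.g. op1, op2, op3, op4, op6, op5: illegal at step 4, since op4 pop() → empty cannot apply there

12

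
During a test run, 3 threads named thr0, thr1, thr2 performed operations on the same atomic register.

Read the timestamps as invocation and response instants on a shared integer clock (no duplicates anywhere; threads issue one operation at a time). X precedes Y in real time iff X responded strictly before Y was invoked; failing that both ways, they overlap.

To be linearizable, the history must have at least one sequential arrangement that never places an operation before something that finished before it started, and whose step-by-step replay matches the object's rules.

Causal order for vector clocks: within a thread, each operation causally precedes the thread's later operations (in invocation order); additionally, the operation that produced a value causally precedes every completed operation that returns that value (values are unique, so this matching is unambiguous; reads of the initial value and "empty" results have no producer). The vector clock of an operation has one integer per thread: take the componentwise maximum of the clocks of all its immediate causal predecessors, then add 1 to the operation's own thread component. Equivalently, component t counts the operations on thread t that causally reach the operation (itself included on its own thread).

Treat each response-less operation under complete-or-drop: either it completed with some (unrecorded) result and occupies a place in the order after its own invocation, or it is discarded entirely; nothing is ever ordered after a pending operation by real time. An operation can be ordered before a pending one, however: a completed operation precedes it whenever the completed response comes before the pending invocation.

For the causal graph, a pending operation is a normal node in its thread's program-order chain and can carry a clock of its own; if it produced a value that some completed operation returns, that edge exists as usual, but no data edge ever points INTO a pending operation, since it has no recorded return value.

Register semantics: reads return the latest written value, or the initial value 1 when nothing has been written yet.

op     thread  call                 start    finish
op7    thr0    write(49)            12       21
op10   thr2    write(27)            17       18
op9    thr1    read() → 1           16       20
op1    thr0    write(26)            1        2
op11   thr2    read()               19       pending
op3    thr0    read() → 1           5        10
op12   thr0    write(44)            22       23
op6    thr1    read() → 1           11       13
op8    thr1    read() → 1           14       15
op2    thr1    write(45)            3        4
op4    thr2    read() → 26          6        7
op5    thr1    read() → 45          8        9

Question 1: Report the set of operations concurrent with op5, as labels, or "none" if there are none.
op3

concurrent with op5 ([8,9]): every op whose interval crosses 8..9
op1 [1,2]: before
op2 [3,4]: before
op3 [5,10]: concurrent
op4 [6,7]: before
op6 [11,13]: after
op7 [12,21]: after
op8 [14,15]: after
op9 [16,20]: after
op10 [17,18]: after
op11 [19,…): after
op12 [22,23]: after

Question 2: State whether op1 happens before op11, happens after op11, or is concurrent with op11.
before

op1 spans [1,2], op11 spans [19,…)
resp(op1)=2 < inv(op11)=19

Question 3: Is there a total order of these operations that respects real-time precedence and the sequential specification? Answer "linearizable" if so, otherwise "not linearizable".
not linearizable

cut after 6 events: linearizable; cut after 7 events (op4 responds, time 7): not linearizable
the completed operations (3 total) allow one real-time order; the atomic register replay rejects it
every completion of the 1 pending operation (op3) was checked; none linearizes
sample order op1, op2, op4 (pending dropped) stalls at step 3 — op4 read() → 26 has no legal effect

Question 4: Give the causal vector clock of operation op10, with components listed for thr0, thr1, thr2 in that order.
(1, 0, 2)

invoked at 3, op2 has no predecessors; its own thr1 bump gives (0, 1, 0)
invoked at 1, op1 has no predecessors; its own thr0 bump gives (1, 0, 0)
VC(op5, invoked at 8): max of VC(op2)=(0, 1, 0), then +1 on thread thr1 → (0, 2, 0)
VC(op4, invoked at 6): max of VC(op1)=(1, 0, 0), then +1 on thread thr2 → (1, 0, 1)
VC(op3, invoked at 5): max of VC(op1)=(1, 0, 0), then +1 on thread thr0 → (2, 0, 0)
VC(op6, invoked at 11): max of VC(op5)=(0, 2, 0), then +1 on thread thr1 → (0, 3, 0)
VC(op10, invoked at 17): max of VC(op4)=(1, 0, 1), then +1 on thread thr2 → (1, 0, 2)
VC(op7, invoked at 12): max of VC(op3)=(2, 0, 0), then +1 on thread thr0 → (3, 0, 0)
VC(op8, invoked at 14): max of VC(op6)=(0, 3, 0), then +1 on thread thr1 → (0, 4, 0)
VC(op11, invoked at 19): max of VC(op10)=(1, 0, 2), then +1 on thread thr2 → (1, 0, 3)
VC(op12, invoked at 22): max of VC(op7)=(3, 0, 0), then +1 on thread thr0 → (4, 0, 0)
VC(op9, invoked at 16): max of VC(op8)=(0, 4, 0), then +1 on thread thr1 → (0, 5, 0)
target: VC(op10) = (1, 0, 2)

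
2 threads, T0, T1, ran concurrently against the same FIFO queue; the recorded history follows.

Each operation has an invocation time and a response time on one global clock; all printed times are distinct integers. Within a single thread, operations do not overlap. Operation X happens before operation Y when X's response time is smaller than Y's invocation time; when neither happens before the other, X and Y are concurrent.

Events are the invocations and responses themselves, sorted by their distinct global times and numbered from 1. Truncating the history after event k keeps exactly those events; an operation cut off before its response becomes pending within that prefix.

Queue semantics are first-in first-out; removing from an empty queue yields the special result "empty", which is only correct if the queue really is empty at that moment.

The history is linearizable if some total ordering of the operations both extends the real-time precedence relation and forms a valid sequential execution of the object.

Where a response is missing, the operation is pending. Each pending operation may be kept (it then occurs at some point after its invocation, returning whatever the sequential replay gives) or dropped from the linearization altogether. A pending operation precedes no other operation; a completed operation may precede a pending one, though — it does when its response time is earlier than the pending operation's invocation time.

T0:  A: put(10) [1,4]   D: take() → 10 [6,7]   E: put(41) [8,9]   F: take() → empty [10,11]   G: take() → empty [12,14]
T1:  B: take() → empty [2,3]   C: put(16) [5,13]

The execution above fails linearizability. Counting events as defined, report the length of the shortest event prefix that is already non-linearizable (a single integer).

11

events 1..10 are linearizable; a witness order is B, A, C, D, E:
1. B take() → empty, leaving queue <>
2. A put(10), leaving queue <10>
3. C put(16) (pending, included), leaving queue <10,16>
4. D take() → 10, leaving queue <16>
5. E put(41), leaving queue <16,41>
once event 11 joins (F's response, time 11), exhaustive search finds no witness
including or dropping the 1 pending operation (C) in any combination fails
for example A, B, D, E, F (pending dropped) fails at step 2: B take() → empty is not legal there
for example B, A, D, E, F (pending dropped) fails at step 5: F take() → empty is not legal there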